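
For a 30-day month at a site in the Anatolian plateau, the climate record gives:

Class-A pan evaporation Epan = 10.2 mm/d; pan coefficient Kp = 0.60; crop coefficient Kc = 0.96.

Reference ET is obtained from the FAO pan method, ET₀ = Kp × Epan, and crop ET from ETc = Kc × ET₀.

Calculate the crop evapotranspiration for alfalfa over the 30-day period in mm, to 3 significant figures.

176 mm

ET₀ = 0.60 × 10.2 = 6.1200 mm/d
ETc = Kc × ET₀ = 0.96 × 6.1200 = 5.8752 mm/d
Over 30 days: 5.8752 × 30 = 176.256 mm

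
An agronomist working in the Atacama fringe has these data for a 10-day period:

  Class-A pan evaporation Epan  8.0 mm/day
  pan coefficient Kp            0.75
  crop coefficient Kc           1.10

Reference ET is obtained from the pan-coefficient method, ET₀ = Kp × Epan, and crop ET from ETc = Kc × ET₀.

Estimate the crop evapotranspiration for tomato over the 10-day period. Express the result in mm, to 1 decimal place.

66.0 mm

ET₀ = 0.75 × 8.0 = 6.0000 mm/d
ETc = Kc × ET₀ = 1.10 × 6.0000 = 6.6000 mm/d
Over 10 days: 6.6000 × 10 = 66.000 mm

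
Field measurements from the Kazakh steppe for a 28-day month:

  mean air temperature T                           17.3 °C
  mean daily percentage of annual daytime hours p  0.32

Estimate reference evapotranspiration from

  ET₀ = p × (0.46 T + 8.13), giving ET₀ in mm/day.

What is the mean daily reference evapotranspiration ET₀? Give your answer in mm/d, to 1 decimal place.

5.1 mm/d

ET₀ = 0.32 × (0.46 × 17.3 + 8.13) = 0.32 × 16.088 = 5.1482 mm/d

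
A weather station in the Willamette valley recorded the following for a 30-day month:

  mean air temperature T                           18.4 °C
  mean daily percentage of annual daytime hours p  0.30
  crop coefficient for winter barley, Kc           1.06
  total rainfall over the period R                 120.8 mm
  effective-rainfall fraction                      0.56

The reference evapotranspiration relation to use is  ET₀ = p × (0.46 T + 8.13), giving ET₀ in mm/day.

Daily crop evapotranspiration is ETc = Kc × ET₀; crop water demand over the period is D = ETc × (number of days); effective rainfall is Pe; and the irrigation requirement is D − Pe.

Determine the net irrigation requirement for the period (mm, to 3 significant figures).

ET₀ = 0.30 × (0.46 × 18.4 + 8.13) = 0.30 × 16.594 = 4.9782 mm/d
ETc = Kc × ET₀ = 1.06 × 4.9782 = 5.2769 mm/d
Crop demand D = ETc × 30 d = 5.2769 × 30 = 158.307 mm
Pe = 0.56 × 120.8 = 67.648 mm
D − Pe = 158.307 − 67.648 = 90.659 mm

90.7 mm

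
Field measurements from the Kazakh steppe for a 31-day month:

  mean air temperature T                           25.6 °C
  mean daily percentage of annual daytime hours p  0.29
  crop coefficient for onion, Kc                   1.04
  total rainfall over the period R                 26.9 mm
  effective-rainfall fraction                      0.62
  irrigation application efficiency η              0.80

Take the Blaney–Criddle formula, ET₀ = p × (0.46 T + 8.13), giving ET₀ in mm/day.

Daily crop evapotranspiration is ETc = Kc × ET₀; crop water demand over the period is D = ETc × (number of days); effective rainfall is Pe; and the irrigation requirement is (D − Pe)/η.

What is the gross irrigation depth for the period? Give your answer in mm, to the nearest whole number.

212 mm

ET₀ = 0.29 × (0.46 × 25.6 + 8.13) = 0.29 × 19.906 = 5.7727 mm/d
ETc = Kc × ET₀ = 1.04 × 5.7727 = 6.0036 mm/d
Crop demand D = ETc × 31 d = 6.0036 × 31 = 186.112 mm
Pe = 0.62 × 26.9 = 16.678 mm
D − Pe = 186.112 − 16.678 = 169.434 mm
Gross irrigation = 169.434 / 0.80 = 211.793 mm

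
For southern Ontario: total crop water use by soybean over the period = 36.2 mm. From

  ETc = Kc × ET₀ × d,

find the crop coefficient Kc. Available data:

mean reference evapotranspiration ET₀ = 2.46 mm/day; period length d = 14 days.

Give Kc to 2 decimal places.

1.05

ETc = Kc × ET₀ × d  ⇒  Kc = ETc / (ET₀ × d)
Kc = 36.2 / (2.46 × 14) = 36.2 / 34.44 = 1.0511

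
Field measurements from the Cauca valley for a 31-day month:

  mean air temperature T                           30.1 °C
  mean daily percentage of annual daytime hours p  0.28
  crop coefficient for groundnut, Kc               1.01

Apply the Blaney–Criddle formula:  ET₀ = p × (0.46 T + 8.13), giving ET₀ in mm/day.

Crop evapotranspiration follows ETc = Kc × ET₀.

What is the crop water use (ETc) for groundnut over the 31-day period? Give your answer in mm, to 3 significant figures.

193 mm

ET₀ = 0.28 × (0.46 × 30.1 + 8.13) = 0.28 × 21.976 = 6.1533 mm/d
ETc = Kc × ET₀ = 1.01 × 6.1533 = 6.2148 mm/d
Over 31 days: 6.2148 × 31 = 192.659 mm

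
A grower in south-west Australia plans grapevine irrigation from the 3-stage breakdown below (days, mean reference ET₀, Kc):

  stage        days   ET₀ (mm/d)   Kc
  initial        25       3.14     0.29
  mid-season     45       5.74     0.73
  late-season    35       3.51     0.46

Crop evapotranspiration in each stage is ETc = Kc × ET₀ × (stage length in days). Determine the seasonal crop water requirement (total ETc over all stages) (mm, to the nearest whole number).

268 mm

initial: 0.29 × 3.14 × 25 = 22.77 mm
mid-season: 0.73 × 5.74 × 45 = 188.56 mm
late-season: 0.46 × 3.51 × 35 = 56.51 mm
Seasonal total = 267.84 mm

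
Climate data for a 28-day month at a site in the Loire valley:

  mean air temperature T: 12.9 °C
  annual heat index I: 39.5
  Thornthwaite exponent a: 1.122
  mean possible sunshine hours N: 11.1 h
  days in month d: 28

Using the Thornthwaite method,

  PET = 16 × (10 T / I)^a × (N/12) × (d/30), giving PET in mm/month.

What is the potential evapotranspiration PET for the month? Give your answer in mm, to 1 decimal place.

52.1 mm

10T/I = 10 × 12.9 / 39.5 = 3.2658
(10T/I)^a = 3.2658^1.122 = 3.7731
Uncorrected PET = 16 × 3.7731 = 60.370 mm
Correction = (N/12)(d/30) = (11.1/12)(28/30) = 0.8633
PET = 60.370 × 0.8633 = 52.117 mm/month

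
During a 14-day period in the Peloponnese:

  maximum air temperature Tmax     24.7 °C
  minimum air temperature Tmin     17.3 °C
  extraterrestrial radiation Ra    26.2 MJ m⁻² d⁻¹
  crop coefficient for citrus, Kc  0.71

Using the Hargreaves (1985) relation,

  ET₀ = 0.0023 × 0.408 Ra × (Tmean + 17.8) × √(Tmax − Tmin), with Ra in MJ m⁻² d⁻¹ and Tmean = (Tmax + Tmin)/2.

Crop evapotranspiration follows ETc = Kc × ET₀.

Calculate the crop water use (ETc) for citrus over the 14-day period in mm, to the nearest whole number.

Tmean = (24.7 + 17.3)/2 = 21.00 °C
0.408 Ra = 0.408 × 26.2 = 10.6896 mm/d equivalent
ET₀ = 0.0023 × 10.6896 × (21.00 + 17.8) × √7.4 = 0.0023 × 10.6896 × 38.80 × 2.7203 = 2.5950 mm/d
ETc = Kc × ET₀ = 0.71 × 2.5950 = 1.8425 mm/d
Over 14 days: 1.8425 × 14 = 25.795 mm

26 mm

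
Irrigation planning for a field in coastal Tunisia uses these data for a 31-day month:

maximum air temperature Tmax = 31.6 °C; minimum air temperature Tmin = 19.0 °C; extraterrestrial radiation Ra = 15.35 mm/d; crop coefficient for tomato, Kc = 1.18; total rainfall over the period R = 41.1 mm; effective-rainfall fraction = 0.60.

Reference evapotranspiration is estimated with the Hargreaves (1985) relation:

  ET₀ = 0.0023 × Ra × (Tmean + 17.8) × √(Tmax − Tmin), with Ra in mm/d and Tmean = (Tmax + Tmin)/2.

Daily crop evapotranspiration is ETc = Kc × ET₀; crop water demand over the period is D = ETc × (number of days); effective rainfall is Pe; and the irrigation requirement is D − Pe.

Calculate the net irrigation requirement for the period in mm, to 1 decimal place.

172.9 mm

Tmean = (31.6 + 19.0)/2 = 25.30 °C
ET₀ = 0.0023 × 15.35 × (25.30 + 17.8) × √12.6 = 0.0023 × 15.35 × 43.10 × 3.5496 = 5.4012 mm/d
ETc = Kc × ET₀ = 1.18 × 5.4012 = 6.3734 mm/d
Crop demand D = ETc × 31 d = 6.3734 × 31 = 197.575 mm
Pe = 0.60 × 41.1 = 24.660 mm
D − Pe = 197.575 − 24.660 = 172.915 mm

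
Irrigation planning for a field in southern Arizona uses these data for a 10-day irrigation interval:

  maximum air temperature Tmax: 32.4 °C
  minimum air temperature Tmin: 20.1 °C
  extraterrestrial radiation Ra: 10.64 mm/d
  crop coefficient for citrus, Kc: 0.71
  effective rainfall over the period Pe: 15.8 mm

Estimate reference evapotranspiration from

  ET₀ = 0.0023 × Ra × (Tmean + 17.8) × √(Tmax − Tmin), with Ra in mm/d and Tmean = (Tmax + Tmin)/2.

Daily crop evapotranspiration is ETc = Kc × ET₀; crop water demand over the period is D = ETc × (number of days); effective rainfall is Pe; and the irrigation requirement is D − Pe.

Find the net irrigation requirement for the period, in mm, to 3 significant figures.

11.0 mm

Tmean = (32.4 + 20.1)/2 = 26.25 °C
ET₀ = 0.0023 × 10.64 × (26.25 + 17.8) × √12.3 = 0.0023 × 10.64 × 44.05 × 3.5071 = 3.7806 mm/d
ETc = Kc × ET₀ = 0.71 × 3.7806 = 2.6842 mm/d
Crop demand D = ETc × 10 d = 2.6842 × 10 = 26.842 mm
D − Pe = 26.842 − 15.8 = 11.042 mm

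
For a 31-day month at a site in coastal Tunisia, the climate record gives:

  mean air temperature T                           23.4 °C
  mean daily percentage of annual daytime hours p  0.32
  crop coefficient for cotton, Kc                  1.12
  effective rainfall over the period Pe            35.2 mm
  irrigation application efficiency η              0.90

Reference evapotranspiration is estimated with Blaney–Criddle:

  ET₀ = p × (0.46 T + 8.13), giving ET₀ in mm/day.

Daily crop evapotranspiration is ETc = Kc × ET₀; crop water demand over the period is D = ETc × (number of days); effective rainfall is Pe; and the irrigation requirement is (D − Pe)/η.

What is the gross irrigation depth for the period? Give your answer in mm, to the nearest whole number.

194 mm

ET₀ = 0.32 × (0.46 × 23.4 + 8.13) = 0.32 × 18.894 = 6.0461 mm/d
ETc = Kc × ET₀ = 1.12 × 6.0461 = 6.7716 mm/d
Crop demand D = ETc × 31 d = 6.7716 × 31 = 209.920 mm
D − Pe = 209.920 − 35.2 = 174.720 mm
Gross irrigation = 174.720 / 0.90 = 194.133 mm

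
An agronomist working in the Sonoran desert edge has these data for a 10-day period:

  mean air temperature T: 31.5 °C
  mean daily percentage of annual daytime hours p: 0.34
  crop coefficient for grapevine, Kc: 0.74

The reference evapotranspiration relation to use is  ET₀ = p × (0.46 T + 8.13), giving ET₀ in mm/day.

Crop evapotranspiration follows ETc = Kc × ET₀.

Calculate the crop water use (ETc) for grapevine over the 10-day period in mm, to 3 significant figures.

ET₀ = 0.34 × (0.46 × 31.5 + 8.13) = 0.34 × 22.620 = 7.6908 mm/d
ETc = Kc × ET₀ = 0.74 × 7.6908 = 5.6912 mm/d
Over 10 days: 5.6912 × 10 = 56.912 mm

56.9 mm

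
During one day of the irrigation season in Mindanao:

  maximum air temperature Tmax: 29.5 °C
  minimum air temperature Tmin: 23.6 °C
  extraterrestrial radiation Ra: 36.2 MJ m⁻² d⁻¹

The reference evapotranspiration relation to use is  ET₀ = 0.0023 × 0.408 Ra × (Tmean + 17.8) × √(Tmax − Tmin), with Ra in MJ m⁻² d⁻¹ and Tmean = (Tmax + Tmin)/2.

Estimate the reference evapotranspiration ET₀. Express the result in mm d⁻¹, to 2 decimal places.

Tmean = (29.5 + 23.6)/2 = 26.55 °C
0.408 Ra = 0.408 × 36.2 = 14.7696 mm/d equivalent
ET₀ = 0.0023 × 14.7696 × (26.55 + 17.8) × √5.9 = 0.0023 × 14.7696 × 44.35 × 2.4290 = 3.6595 mm/d

3.66 mm d⁻¹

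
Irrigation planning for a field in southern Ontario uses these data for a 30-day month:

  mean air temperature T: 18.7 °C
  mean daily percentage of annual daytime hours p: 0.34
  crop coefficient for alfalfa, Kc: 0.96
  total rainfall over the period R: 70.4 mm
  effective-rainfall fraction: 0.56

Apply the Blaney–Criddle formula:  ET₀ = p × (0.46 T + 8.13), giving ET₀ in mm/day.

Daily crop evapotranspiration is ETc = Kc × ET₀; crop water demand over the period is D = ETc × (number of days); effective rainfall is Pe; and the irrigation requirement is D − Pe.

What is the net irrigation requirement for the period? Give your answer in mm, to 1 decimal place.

124.4 mm

ET₀ = 0.34 × (0.46 × 18.7 + 8.13) = 0.34 × 16.732 = 5.6889 mm/d
ETc = Kc × ET₀ = 0.96 × 5.6889 = 5.4613 mm/d
Crop demand D = ETc × 30 d = 5.4613 × 30 = 163.839 mm
Pe = 0.56 × 70.4 = 39.424 mm
D − Pe = 163.839 − 39.424 = 124.415 mm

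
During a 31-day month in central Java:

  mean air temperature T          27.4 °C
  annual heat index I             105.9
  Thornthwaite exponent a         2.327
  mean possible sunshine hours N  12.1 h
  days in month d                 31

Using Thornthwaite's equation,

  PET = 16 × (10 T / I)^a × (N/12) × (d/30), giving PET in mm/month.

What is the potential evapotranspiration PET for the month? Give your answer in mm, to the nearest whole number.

152 mm

10T/I = 10 × 27.4 / 105.9 = 2.5873
(10T/I)^a = 2.5873^2.327 = 9.1347
Uncorrected PET = 16 × 9.1347 = 146.155 mm
Correction = (N/12)(d/30) = (12.1/12)(31/30) = 1.0419
PET = 146.155 × 1.0419 = 152.279 mm/month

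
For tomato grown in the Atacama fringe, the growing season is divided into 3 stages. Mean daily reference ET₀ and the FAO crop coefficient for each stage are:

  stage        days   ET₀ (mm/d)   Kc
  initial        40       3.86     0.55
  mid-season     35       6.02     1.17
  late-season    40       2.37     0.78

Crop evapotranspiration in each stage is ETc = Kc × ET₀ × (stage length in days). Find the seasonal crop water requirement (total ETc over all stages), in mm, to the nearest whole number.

initial: 0.55 × 3.86 × 40 = 84.92 mm
mid-season: 1.17 × 6.02 × 35 = 246.52 mm
late-season: 0.78 × 2.37 × 40 = 73.94 mm
Seasonal total = 405.38 mm

405 mm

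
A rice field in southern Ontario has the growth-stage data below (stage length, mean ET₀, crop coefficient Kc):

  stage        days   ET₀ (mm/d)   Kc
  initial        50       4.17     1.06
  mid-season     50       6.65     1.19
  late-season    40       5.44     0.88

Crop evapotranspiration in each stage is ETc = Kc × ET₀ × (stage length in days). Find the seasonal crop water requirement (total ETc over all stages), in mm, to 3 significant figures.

initial: 1.06 × 4.17 × 50 = 221.01 mm
mid-season: 1.19 × 6.65 × 50 = 395.68 mm
late-season: 0.88 × 5.44 × 40 = 191.49 mm
Seasonal total = 808.18 mm

808 mm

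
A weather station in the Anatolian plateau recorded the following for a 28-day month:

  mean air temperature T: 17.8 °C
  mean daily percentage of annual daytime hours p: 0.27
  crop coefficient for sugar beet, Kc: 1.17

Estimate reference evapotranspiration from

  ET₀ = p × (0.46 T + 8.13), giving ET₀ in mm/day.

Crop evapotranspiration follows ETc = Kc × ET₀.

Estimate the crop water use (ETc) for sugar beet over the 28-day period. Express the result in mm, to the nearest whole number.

144 mm

ET₀ = 0.27 × (0.46 × 17.8 + 8.13) = 0.27 × 16.318 = 4.4059 mm/d
ETc = Kc × ET₀ = 1.17 × 4.4059 = 5.1549 mm/d
Over 28 days: 5.1549 × 28 = 144.337 mm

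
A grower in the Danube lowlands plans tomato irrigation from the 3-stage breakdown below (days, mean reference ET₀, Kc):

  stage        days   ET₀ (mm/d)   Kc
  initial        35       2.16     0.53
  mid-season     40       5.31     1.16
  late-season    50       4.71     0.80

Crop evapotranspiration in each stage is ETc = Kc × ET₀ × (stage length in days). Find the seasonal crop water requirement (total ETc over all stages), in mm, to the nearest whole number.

475 mm

initial: 0.53 × 2.16 × 35 = 40.07 mm
mid-season: 1.16 × 5.31 × 40 = 246.38 mm
late-season: 0.80 × 4.71 × 50 = 188.40 mm
Seasonal total = 474.85 mm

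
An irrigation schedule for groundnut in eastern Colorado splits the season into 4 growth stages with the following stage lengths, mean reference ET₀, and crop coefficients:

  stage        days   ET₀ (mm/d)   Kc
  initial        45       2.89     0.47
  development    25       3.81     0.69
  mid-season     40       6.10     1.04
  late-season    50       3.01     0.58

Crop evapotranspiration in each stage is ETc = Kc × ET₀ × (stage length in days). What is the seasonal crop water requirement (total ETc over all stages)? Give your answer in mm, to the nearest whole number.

initial: 0.47 × 2.89 × 45 = 61.12 mm
development: 0.69 × 3.81 × 25 = 65.72 mm
mid-season: 1.04 × 6.10 × 40 = 253.76 mm
late-season: 0.58 × 3.01 × 50 = 87.29 mm
Seasonal total = 467.89 mm

468 mm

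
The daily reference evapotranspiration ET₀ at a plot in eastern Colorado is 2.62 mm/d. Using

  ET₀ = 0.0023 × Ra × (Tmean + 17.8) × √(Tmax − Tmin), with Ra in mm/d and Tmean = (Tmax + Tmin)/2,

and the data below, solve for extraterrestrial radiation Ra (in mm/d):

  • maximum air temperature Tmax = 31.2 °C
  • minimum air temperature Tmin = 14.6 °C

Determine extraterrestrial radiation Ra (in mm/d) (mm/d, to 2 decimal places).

Tmean = 22.90 °C; √ΔT = 4.0743
Ra = ET₀ / [0.0023 × (Tmean+17.8) × √ΔT] = 2.62 / (0.0023 × 40.70 × 4.0743) = 6.870 mm/d

6.87 mm/d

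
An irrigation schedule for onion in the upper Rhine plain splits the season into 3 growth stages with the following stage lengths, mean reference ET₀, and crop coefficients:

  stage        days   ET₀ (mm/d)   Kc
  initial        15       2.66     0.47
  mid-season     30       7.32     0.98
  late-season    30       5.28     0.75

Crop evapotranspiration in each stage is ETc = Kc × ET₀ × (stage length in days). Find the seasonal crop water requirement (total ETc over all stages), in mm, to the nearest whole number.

353 mm

initial: 0.47 × 2.66 × 15 = 18.75 mm
mid-season: 0.98 × 7.32 × 30 = 215.21 mm
late-season: 0.75 × 5.28 × 30 = 118.80 mm
Seasonal total = 352.76 mm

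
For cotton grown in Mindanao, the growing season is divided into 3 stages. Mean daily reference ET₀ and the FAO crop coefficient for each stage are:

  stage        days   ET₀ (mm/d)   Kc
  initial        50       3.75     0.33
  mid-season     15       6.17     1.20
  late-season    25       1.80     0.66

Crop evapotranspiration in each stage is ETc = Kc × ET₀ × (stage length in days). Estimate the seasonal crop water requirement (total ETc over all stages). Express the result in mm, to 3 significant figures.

203 mm

initial: 0.33 × 3.75 × 50 = 61.88 mm
mid-season: 1.20 × 6.17 × 15 = 111.06 mm
late-season: 0.66 × 1.80 × 25 = 29.70 mm
Seasonal total = 202.64 mm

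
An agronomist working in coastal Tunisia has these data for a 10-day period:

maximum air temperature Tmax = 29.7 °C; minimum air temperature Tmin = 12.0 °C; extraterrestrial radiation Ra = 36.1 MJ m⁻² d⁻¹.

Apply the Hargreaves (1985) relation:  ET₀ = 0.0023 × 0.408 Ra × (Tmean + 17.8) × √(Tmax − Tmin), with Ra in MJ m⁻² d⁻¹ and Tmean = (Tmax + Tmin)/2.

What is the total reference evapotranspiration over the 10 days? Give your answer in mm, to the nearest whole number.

Tmean = (29.7 + 12.0)/2 = 20.85 °C
0.408 Ra = 0.408 × 36.1 = 14.7288 mm/d equivalent
ET₀ = 0.0023 × 14.7288 × (20.85 + 17.8) × √17.7 = 0.0023 × 14.7288 × 38.65 × 4.2071 = 5.5084 mm/d
Over 10 days: 5.5084 × 10 = 55.084 mm

55 mm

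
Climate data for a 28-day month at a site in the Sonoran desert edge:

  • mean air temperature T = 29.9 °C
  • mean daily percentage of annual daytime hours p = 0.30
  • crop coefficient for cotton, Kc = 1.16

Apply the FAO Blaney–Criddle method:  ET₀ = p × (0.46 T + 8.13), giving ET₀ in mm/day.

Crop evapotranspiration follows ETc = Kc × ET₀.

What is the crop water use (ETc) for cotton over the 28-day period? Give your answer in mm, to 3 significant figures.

ET₀ = 0.30 × (0.46 × 29.9 + 8.13) = 0.30 × 21.884 = 6.5652 mm/d
ETc = Kc × ET₀ = 1.16 × 6.5652 = 7.6156 mm/d
Over 28 days: 7.6156 × 28 = 213.237 mm

213 mm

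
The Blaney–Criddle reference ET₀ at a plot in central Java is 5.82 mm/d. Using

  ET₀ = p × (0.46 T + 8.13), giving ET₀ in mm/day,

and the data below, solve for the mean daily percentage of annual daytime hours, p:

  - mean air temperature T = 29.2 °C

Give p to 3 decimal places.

p = ET₀ / (0.46 T + 8.13) = 5.82 / (0.46 × 29.2 + 8.13) = 5.82 / 21.562 = 0.2699

0.270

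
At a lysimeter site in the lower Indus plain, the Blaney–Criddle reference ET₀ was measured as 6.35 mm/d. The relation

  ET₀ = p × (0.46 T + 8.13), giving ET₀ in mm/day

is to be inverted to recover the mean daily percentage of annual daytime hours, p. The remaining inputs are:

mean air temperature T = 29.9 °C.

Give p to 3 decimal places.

p = ET₀ / (0.46 T + 8.13) = 6.35 / (0.46 × 29.9 + 8.13) = 6.35 / 21.884 = 0.2902

0.290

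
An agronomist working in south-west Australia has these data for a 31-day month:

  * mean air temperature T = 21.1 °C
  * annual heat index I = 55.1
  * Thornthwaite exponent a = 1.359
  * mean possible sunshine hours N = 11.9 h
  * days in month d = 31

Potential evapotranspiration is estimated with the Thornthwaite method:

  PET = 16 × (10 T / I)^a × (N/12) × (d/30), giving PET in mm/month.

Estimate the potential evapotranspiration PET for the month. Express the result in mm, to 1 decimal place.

10T/I = 10 × 21.1 / 55.1 = 3.8294
(10T/I)^a = 3.8294^1.359 = 6.2012
Uncorrected PET = 16 × 6.2012 = 99.219 mm
Correction = (N/12)(d/30) = (11.9/12)(31/30) = 1.0247
PET = 99.219 × 1.0247 = 101.670 mm/month

101.7 mm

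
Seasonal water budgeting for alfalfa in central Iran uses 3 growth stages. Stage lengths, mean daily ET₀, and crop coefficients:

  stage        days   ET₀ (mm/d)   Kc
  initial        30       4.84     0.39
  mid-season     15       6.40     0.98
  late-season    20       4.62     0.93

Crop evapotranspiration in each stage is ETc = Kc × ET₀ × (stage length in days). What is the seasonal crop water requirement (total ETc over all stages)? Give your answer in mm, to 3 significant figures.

initial: 0.39 × 4.84 × 30 = 56.63 mm
mid-season: 0.98 × 6.40 × 15 = 94.08 mm
late-season: 0.93 × 4.62 × 20 = 85.93 mm
Seasonal total = 236.64 mm

237 mm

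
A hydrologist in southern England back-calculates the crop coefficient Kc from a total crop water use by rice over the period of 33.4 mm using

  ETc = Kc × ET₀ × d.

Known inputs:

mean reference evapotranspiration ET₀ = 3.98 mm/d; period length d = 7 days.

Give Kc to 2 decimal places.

1.20

ETc = Kc × ET₀ × d  ⇒  Kc = ETc / (ET₀ × d)
Kc = 33.4 / (3.98 × 7) = 33.4 / 27.86 = 1.1989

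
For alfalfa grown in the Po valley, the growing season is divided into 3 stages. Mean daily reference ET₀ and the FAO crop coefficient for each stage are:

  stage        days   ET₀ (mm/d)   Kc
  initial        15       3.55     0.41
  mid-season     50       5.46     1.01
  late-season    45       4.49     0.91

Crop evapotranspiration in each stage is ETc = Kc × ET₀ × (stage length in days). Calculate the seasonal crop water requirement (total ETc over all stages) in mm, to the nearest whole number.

481 mm

initial: 0.41 × 3.55 × 15 = 21.83 mm
mid-season: 1.01 × 5.46 × 50 = 275.73 mm
late-season: 0.91 × 4.49 × 45 = 183.87 mm
Seasonal total = 481.43 mm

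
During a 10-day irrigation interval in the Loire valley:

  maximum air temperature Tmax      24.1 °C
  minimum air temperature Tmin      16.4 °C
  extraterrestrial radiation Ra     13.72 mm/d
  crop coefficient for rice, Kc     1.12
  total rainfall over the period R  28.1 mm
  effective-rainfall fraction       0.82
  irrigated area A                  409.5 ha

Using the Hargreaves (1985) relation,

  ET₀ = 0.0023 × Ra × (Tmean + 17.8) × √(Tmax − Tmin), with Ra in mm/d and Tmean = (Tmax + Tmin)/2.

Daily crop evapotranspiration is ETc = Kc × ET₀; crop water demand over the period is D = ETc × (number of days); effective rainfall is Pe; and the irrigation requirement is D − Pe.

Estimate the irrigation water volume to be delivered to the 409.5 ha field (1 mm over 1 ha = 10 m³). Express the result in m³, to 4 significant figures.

Tmean = (24.1 + 16.4)/2 = 20.25 °C
ET₀ = 0.0023 × 13.72 × (20.25 + 17.8) × √7.7 = 0.0023 × 13.72 × 38.05 × 2.7749 = 3.3318 mm/d
ETc = Kc × ET₀ = 1.12 × 3.3318 = 3.7316 mm/d
Crop demand D = ETc × 10 d = 3.7316 × 10 = 37.316 mm
Pe = 0.82 × 28.1 = 23.042 mm
D − Pe = 37.316 − 23.042 = 14.274 mm
Volume = 14.274 mm × 409.5 ha × 10 = 58452.0 m³

58450 m³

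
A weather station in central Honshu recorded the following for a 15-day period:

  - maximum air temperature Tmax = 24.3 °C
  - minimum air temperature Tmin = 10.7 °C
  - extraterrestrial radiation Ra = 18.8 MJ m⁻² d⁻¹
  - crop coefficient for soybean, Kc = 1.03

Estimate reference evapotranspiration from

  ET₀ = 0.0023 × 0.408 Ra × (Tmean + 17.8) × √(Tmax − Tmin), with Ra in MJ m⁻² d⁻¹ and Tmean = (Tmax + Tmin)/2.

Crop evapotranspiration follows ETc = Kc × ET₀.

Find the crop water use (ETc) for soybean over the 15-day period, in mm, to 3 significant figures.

35.5 mm

Tmean = (24.3 + 10.7)/2 = 17.50 °C
0.408 Ra = 0.408 × 18.8 = 7.6704 mm/d equivalent
ET₀ = 0.0023 × 7.6704 × (17.50 + 17.8) × √13.6 = 0.0023 × 7.6704 × 35.30 × 3.6878 = 2.2966 mm/d
ETc = Kc × ET₀ = 1.03 × 2.2966 = 2.3655 mm/d
Over 15 days: 2.3655 × 15 = 35.483 mm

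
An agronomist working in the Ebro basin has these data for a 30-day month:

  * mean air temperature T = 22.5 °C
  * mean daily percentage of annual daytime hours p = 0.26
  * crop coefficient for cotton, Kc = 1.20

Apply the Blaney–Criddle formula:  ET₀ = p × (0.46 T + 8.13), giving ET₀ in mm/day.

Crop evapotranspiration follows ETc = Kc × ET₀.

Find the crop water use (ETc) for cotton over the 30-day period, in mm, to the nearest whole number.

ET₀ = 0.26 × (0.46 × 22.5 + 8.13) = 0.26 × 18.480 = 4.8048 mm/d
ETc = Kc × ET₀ = 1.20 × 4.8048 = 5.7658 mm/d
Over 30 days: 5.7658 × 30 = 172.974 mm

173 mm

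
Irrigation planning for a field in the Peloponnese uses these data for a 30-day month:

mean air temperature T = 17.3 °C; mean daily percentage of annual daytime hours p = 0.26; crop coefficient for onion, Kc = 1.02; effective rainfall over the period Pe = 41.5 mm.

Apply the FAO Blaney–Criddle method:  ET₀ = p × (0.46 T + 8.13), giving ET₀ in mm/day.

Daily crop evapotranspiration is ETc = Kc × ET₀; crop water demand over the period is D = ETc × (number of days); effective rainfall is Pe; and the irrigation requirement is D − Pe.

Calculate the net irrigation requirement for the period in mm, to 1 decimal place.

ET₀ = 0.26 × (0.46 × 17.3 + 8.13) = 0.26 × 16.088 = 4.1829 mm/d
ETc = Kc × ET₀ = 1.02 × 4.1829 = 4.2666 mm/d
Crop demand D = ETc × 30 d = 4.2666 × 30 = 127.998 mm
D − Pe = 127.998 − 41.5 = 86.498 mm

86.5 mm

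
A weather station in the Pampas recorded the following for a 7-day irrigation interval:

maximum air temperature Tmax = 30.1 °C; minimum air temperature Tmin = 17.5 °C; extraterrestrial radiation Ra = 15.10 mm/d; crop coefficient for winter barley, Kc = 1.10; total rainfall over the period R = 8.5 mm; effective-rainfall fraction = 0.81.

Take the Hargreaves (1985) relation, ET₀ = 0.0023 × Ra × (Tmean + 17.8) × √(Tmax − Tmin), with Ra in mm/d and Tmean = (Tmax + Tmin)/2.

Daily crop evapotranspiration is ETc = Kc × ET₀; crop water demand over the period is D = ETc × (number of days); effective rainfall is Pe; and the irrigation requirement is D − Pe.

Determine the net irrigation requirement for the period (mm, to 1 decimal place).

32.6 mm

Tmean = (30.1 + 17.5)/2 = 23.80 °C
ET₀ = 0.0023 × 15.10 × (23.80 + 17.8) × √12.6 = 0.0023 × 15.10 × 41.60 × 3.5496 = 5.1283 mm/d
ETc = Kc × ET₀ = 1.10 × 5.1283 = 5.6411 mm/d
Crop demand D = ETc × 7 d = 5.6411 × 7 = 39.488 mm
Pe = 0.81 × 8.5 = 6.885 mm
D − Pe = 39.488 − 6.885 = 32.603 mm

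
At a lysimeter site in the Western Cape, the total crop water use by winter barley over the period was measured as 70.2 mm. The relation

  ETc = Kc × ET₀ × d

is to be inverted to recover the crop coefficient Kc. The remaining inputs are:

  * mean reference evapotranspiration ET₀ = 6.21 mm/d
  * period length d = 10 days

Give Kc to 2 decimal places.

ETc = Kc × ET₀ × d  ⇒  Kc = ETc / (ET₀ × d)
Kc = 70.2 / (6.21 × 10) = 70.2 / 62.10 = 1.1304

1.13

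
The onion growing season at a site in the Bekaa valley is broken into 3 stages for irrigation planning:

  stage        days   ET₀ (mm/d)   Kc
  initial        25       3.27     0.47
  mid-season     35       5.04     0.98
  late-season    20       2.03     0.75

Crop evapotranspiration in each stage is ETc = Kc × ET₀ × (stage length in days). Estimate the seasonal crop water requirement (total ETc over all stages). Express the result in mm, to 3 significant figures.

242 mm

initial: 0.47 × 3.27 × 25 = 38.42 mm
mid-season: 0.98 × 5.04 × 35 = 172.87 mm
late-season: 0.75 × 2.03 × 20 = 30.45 mm
Seasonal total = 241.74 mm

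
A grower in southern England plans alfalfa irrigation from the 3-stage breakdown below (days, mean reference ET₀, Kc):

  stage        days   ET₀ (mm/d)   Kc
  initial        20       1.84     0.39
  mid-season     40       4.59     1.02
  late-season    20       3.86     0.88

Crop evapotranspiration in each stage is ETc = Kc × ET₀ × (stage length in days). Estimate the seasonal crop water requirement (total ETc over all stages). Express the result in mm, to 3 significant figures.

270 mm

initial: 0.39 × 1.84 × 20 = 14.35 mm
mid-season: 1.02 × 4.59 × 40 = 187.27 mm
late-season: 0.88 × 3.86 × 20 = 67.94 mm
Seasonal total = 269.56 mm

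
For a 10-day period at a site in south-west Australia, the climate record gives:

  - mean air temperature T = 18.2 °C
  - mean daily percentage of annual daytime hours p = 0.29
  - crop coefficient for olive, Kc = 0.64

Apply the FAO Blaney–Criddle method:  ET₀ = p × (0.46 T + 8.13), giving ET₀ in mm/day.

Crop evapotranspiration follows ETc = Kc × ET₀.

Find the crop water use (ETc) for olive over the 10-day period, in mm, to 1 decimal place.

30.6 mm

ET₀ = 0.29 × (0.46 × 18.2 + 8.13) = 0.29 × 16.502 = 4.7856 mm/d
ETc = Kc × ET₀ = 0.64 × 4.7856 = 3.0628 mm/d
Over 10 days: 3.0628 × 10 = 30.628 mm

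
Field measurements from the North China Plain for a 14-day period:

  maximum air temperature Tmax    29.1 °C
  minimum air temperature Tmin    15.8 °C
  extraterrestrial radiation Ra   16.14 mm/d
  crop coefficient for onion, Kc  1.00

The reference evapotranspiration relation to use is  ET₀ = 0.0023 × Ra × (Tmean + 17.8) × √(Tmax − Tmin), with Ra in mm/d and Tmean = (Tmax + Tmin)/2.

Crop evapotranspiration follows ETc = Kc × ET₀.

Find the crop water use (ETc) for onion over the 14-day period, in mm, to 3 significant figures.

76.3 mm

Tmean = (29.1 + 15.8)/2 = 22.45 °C
ET₀ = 0.0023 × 16.14 × (22.45 + 17.8) × √13.3 = 0.0023 × 16.14 × 40.25 × 3.6469 = 5.4491 mm/d
ETc = Kc × ET₀ = 1.00 × 5.4491 = 5.4491 mm/d
Over 14 days: 5.4491 × 14 = 76.287 mm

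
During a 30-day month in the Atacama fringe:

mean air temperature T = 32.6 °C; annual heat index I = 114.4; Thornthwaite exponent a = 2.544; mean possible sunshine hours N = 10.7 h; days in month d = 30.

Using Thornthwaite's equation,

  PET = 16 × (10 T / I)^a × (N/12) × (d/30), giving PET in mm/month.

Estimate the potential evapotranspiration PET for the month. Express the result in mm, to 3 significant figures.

10T/I = 10 × 32.6 / 114.4 = 2.8497
(10T/I)^a = 2.8497^2.544 = 14.3552
Uncorrected PET = 16 × 14.3552 = 229.683 mm
Correction = (N/12)(d/30) = (10.7/12)(30/30) = 0.8917
PET = 229.683 × 0.8917 = 204.808 mm/month

205 mm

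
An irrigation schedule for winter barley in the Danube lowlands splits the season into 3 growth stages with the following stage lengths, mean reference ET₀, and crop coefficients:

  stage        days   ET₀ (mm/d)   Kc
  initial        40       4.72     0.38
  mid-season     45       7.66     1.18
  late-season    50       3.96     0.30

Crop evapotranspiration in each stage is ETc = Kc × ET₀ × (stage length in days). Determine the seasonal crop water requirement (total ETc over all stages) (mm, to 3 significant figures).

538 mm

initial: 0.38 × 4.72 × 40 = 71.74 mm
mid-season: 1.18 × 7.66 × 45 = 406.75 mm
late-season: 0.30 × 3.96 × 50 = 59.40 mm
Seasonal total = 537.89 mm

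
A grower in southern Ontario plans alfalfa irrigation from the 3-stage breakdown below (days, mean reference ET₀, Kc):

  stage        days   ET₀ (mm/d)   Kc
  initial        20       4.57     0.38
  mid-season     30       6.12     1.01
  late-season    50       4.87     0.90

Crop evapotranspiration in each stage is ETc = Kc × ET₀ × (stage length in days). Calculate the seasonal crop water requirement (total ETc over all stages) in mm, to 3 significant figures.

initial: 0.38 × 4.57 × 20 = 34.73 mm
mid-season: 1.01 × 6.12 × 30 = 185.44 mm
late-season: 0.90 × 4.87 × 50 = 219.15 mm
Seasonal total = 439.32 mm

439 mm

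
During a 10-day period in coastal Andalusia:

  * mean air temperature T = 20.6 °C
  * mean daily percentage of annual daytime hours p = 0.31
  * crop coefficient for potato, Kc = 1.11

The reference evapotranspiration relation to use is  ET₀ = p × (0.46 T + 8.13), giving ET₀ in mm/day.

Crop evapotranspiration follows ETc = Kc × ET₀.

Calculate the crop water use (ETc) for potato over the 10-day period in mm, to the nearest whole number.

ET₀ = 0.31 × (0.46 × 20.6 + 8.13) = 0.31 × 17.606 = 5.4579 mm/d
ETc = Kc × ET₀ = 1.11 × 5.4579 = 6.0583 mm/d
Over 10 days: 6.0583 × 10 = 60.583 mm

61 mm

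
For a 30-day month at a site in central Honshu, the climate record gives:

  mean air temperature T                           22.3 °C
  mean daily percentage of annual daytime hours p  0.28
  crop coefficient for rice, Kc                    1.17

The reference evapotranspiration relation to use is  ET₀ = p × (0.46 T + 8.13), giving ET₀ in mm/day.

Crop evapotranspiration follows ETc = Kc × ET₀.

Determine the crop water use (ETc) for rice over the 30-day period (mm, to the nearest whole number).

181 mm

ET₀ = 0.28 × (0.46 × 22.3 + 8.13) = 0.28 × 18.388 = 5.1486 mm/d
ETc = Kc × ET₀ = 1.17 × 5.1486 = 6.0239 mm/d
Over 30 days: 6.0239 × 30 = 180.717 mm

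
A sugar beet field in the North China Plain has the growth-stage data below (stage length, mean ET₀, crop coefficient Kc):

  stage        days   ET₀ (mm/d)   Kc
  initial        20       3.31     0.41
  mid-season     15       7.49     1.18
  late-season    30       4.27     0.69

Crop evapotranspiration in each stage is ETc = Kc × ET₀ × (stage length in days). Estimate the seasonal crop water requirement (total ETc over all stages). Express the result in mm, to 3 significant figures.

248 mm

initial: 0.41 × 3.31 × 20 = 27.14 mm
mid-season: 1.18 × 7.49 × 15 = 132.57 mm
late-season: 0.69 × 4.27 × 30 = 88.39 mm
Seasonal total = 248.10 mm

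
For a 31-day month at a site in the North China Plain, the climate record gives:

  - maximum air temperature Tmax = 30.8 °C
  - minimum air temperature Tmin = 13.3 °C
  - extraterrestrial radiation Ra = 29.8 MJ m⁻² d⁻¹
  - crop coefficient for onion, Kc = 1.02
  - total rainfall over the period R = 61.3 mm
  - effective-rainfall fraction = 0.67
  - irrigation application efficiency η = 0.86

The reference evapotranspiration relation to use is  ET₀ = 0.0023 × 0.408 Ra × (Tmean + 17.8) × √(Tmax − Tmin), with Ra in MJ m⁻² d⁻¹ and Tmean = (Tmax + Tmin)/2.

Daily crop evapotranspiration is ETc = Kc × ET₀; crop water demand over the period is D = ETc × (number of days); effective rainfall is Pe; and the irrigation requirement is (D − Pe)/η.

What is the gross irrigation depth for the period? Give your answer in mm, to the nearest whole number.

Tmean = (30.8 + 13.3)/2 = 22.05 °C
0.408 Ra = 0.408 × 29.8 = 12.1584 mm/d equivalent
ET₀ = 0.0023 × 12.1584 × (22.05 + 17.8) × √17.5 = 0.0023 × 12.1584 × 39.85 × 4.1833 = 4.6618 mm/d
ETc = Kc × ET₀ = 1.02 × 4.6618 = 4.7550 mm/d
Crop demand D = ETc × 31 d = 4.7550 × 31 = 147.405 mm
Pe = 0.67 × 61.3 = 41.071 mm
D − Pe = 147.405 − 41.071 = 106.334 mm
Gross irrigation = 106.334 / 0.86 = 123.644 mm

124 mm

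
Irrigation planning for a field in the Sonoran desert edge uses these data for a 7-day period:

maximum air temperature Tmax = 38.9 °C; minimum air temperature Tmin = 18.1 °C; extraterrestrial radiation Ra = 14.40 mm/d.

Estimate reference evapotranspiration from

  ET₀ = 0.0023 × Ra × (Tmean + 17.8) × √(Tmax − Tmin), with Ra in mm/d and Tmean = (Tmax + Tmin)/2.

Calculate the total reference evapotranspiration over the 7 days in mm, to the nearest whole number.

Tmean = (38.9 + 18.1)/2 = 28.50 °C
ET₀ = 0.0023 × 14.40 × (28.50 + 17.8) × √20.8 = 0.0023 × 14.40 × 46.30 × 4.5607 = 6.9936 mm/d
Over 7 days: 6.9936 × 7 = 48.955 mm

49 mm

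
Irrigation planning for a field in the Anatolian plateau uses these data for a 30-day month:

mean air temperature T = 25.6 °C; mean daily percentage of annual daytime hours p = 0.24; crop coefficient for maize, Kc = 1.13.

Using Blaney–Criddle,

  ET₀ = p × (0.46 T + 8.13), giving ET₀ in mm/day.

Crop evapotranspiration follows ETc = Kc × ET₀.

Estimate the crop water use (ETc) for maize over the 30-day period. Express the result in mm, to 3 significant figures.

162 mm

ET₀ = 0.24 × (0.46 × 25.6 + 8.13) = 0.24 × 19.906 = 4.7774 mm/d
ETc = Kc × ET₀ = 1.13 × 4.7774 = 5.3985 mm/d
Over 30 days: 5.3985 × 30 = 161.955 mm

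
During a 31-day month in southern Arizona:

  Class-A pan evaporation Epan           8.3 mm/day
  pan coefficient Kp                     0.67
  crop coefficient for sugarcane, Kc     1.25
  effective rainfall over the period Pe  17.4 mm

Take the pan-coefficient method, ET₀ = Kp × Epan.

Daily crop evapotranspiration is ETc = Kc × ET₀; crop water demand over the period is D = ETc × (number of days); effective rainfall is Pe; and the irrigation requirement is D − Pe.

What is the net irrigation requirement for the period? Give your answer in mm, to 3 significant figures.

198 mm

ET₀ = 0.67 × 8.3 = 5.5610 mm/d
ETc = Kc × ET₀ = 1.25 × 5.5610 = 6.9513 mm/d
Crop demand D = ETc × 31 d = 6.9513 × 31 = 215.490 mm
D − Pe = 215.490 − 17.4 = 198.090 mm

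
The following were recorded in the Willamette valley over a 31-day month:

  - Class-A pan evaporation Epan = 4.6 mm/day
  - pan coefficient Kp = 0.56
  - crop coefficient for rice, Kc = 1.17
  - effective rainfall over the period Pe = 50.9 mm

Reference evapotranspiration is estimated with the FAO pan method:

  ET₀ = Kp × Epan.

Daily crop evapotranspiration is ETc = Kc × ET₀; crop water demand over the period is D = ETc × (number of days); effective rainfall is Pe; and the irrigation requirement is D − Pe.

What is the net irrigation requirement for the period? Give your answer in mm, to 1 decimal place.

ET₀ = 0.56 × 4.6 = 2.5760 mm/d
ETc = Kc × ET₀ = 1.17 × 2.5760 = 3.0139 mm/d
Crop demand D = ETc × 31 d = 3.0139 × 31 = 93.431 mm
D − Pe = 93.431 − 50.9 = 42.531 mm

42.5 mm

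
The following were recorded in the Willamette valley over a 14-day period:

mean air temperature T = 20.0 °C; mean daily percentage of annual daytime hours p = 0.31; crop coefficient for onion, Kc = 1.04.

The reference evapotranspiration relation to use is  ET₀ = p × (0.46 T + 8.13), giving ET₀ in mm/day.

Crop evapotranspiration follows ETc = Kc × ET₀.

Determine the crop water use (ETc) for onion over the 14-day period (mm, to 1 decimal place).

ET₀ = 0.31 × (0.46 × 20.0 + 8.13) = 0.31 × 17.330 = 5.3723 mm/d
ETc = Kc × ET₀ = 1.04 × 5.3723 = 5.5872 mm/d
Over 14 days: 5.5872 × 14 = 78.221 mm

78.2 mm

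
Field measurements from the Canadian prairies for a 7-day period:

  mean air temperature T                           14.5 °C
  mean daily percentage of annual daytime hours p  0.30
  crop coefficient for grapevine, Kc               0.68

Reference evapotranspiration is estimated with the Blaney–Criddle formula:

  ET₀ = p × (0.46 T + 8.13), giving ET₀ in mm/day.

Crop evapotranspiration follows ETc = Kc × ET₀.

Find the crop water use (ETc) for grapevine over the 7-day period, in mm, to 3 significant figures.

ET₀ = 0.30 × (0.46 × 14.5 + 8.13) = 0.30 × 14.800 = 4.4400 mm/d
ETc = Kc × ET₀ = 0.68 × 4.4400 = 3.0192 mm/d
Over 7 days: 3.0192 × 7 = 21.134 mm

21.1 mm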